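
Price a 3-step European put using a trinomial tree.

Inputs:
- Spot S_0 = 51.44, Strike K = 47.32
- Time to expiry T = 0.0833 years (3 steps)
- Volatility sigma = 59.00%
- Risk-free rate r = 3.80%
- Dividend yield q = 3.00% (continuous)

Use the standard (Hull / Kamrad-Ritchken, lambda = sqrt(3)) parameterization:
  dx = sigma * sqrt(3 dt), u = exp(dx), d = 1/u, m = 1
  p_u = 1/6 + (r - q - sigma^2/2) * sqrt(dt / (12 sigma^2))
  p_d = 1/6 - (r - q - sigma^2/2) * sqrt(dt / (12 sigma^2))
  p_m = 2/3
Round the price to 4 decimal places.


dt = T/N = 0.027767; dx = sigma*sqrt(3*dt) = 0.170284
u = exp(dx) = 1.185642; d = 1/u = 0.843425
p_u = 0.153129, p_m = 0.666667, p_d = 0.180205
Discount per step: exp(-r*dt) = 0.998945
Stock lattice S(k, j) with j the centered position index:
  k=0: S(0,+0) = 51.4400
  k=1: S(1,-1) = 43.3858; S(1,+0) = 51.4400; S(1,+1) = 60.9894
  k=2: S(2,-2) = 36.5927; S(2,-1) = 43.3858; S(2,+0) = 51.4400; S(2,+1) = 60.9894; S(2,+2) = 72.3116
  k=3: S(3,-3) = 30.8632; S(3,-2) = 36.5927; S(3,-1) = 43.3858; S(3,+0) = 51.4400; S(3,+1) = 60.9894; S(3,+2) = 72.3116; S(3,+3) = 85.7357
Terminal payoffs V(N, j) = max(K - S_T, 0):
  V(3,-3) = 16.456838; V(3,-2) = 10.727344; V(3,-1) = 3.934217; V(3,+0) = 0.000000; V(3,+1) = 0.000000; V(3,+2) = 0.000000; V(3,+3) = 0.000000
Backward induction: V(k, j) = exp(-r*dt) * [p_u * V(k+1, j+1) + p_m * V(k+1, j) + p_d * V(k+1, j-1)]
  V(2,-2) = exp(-r*dt) * [p_u*3.934217 + p_m*10.727344 + p_d*16.456838] = 10.708300
  V(2,-1) = exp(-r*dt) * [p_u*0.000000 + p_m*3.934217 + p_d*10.727344] = 4.551125
  V(2,+0) = exp(-r*dt) * [p_u*0.000000 + p_m*0.000000 + p_d*3.934217] = 0.708217
  V(2,+1) = exp(-r*dt) * [p_u*0.000000 + p_m*0.000000 + p_d*0.000000] = 0.000000
  V(2,+2) = exp(-r*dt) * [p_u*0.000000 + p_m*0.000000 + p_d*0.000000] = 0.000000
  V(1,-1) = exp(-r*dt) * [p_u*0.708217 + p_m*4.551125 + p_d*10.708300] = 5.066869
  V(1,+0) = exp(-r*dt) * [p_u*0.000000 + p_m*0.708217 + p_d*4.551125] = 1.290916
  V(1,+1) = exp(-r*dt) * [p_u*0.000000 + p_m*0.000000 + p_d*0.708217] = 0.127489
  V(0,+0) = exp(-r*dt) * [p_u*0.127489 + p_m*1.290916 + p_d*5.066869] = 1.791316

Answer: Price = V(0,0) = 1.7913


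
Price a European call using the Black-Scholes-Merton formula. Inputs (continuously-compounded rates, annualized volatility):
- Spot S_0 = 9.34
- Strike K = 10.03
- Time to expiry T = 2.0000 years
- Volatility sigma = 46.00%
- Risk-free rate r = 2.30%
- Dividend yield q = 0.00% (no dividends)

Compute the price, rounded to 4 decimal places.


d1 = (ln(S/K) + (r - q + 0.5*sigma^2) * T) / (sigma * sqrt(T)) = 0.28641768
d2 = d1 - sigma * sqrt(T) = -0.36412056
exp(-rT) = 0.95504196; exp(-qT) = 1.00000000
C = S_0 * exp(-qT) * N(d1) - K * exp(-rT) * N(d2)
N(d1) = 0.61272088; N(d2) = 0.35788399
C = 9.3400 * 1.00000000 * 0.61272088 - 10.0300 * 0.95504196 * 0.35788399 = 2.2946

Answer: Price = 2.2946


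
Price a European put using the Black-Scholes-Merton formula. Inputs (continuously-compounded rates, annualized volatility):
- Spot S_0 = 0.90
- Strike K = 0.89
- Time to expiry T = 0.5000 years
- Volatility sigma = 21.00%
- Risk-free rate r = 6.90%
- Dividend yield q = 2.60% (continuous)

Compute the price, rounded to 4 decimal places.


Answer: Price = 0.0387

Derivation:
d1 = (ln(S/K) + (r - q + 0.5*sigma^2) * T) / (sigma * sqrt(T)) = 0.29427966
d2 = d1 - sigma * sqrt(T) = 0.14578724
exp(-rT) = 0.96608834; exp(-qT) = 0.98708414
P = K * exp(-rT) * N(-d2) - S_0 * exp(-qT) * N(-d1)
N(-d1) = 0.38427211; N(-d2) = 0.44204467
P = 0.8900 * 0.96608834 * 0.44204467 - 0.9000 * 0.98708414 * 0.38427211 = 0.0387


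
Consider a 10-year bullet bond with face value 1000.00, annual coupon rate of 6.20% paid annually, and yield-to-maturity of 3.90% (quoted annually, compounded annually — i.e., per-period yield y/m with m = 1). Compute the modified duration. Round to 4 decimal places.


Answer: Modified duration = 7.6524

Derivation:
Coupon per period c = face * coupon_rate / m = 62.000000
Periods per year m = 1; per-period yield y/m = 0.039000
Number of cashflows N = 10
Cashflows (t years, CF_t, discount factor 1/(1+y/m)^(m*t), PV):
  t = 1.0000: CF_t = 62.000000, DF = 0.962464, PV = 59.672762
  t = 2.0000: CF_t = 62.000000, DF = 0.926337, PV = 57.432880
  t = 3.0000: CF_t = 62.000000, DF = 0.891566, PV = 55.277074
  t = 4.0000: CF_t = 62.000000, DF = 0.858100, PV = 53.202189
  t = 5.0000: CF_t = 62.000000, DF = 0.825890, PV = 51.205186
  t = 6.0000: CF_t = 62.000000, DF = 0.794889, PV = 49.283144
  t = 7.0000: CF_t = 62.000000, DF = 0.765052, PV = 47.433247
  t = 8.0000: CF_t = 62.000000, DF = 0.736335, PV = 45.652788
  t = 9.0000: CF_t = 62.000000, DF = 0.708696, PV = 43.939161
  t = 10.0000: CF_t = 1062.000000, DF = 0.682094, PV = 724.384320
Price P = sum_t PV_t = 1187.482752
First compute Macaulay numerator sum_t t * PV_t:
  t * PV_t at t = 1.0000: 59.672762
  t * PV_t at t = 2.0000: 114.865760
  t * PV_t at t = 3.0000: 165.831222
  t * PV_t at t = 4.0000: 212.808755
  t * PV_t at t = 5.0000: 256.025932
  t * PV_t at t = 6.0000: 295.698863
  t * PV_t at t = 7.0000: 332.032730
  t * PV_t at t = 8.0000: 365.222307
  t * PV_t at t = 9.0000: 395.452450
  t * PV_t at t = 10.0000: 7243.843203
Macaulay duration D = 9441.453985 / 1187.482752 = 7.950814
Modified duration = D / (1 + y/m) = 7.950814 / (1 + 0.039000) = 7.652371


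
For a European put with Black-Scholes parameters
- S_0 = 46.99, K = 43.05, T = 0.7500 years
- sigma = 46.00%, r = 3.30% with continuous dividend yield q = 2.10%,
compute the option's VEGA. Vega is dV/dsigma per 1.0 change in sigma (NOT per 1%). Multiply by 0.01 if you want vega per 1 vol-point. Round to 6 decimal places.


Answer: Vega = 14.496368

Derivation:
d1 = 0.4416041314; d2 = 0.0432324456
phi(d1) = 0.3618789057; exp(-qT) = 0.9843733826; exp(-rT) = 0.9755537700
Vega = S * exp(-qT) * phi(d1) * sqrt(T) = 46.9900 * 0.9843733826 * 0.3618789057 * 0.8660254038 = 14.496368


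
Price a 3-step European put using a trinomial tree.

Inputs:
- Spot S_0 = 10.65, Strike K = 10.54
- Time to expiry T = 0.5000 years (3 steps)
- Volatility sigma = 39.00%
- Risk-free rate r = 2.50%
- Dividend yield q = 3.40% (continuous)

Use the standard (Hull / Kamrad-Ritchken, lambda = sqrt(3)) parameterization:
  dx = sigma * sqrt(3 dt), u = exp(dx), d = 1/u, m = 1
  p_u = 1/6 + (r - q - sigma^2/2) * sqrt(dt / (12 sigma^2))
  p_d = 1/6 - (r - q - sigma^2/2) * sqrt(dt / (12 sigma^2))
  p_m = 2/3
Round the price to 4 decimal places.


dt = T/N = 0.166667; dx = sigma*sqrt(3*dt) = 0.275772
u = exp(dx) = 1.317547; d = 1/u = 0.758986
p_u = 0.140966, p_m = 0.666667, p_d = 0.192367
Discount per step: exp(-r*dt) = 0.995842
Stock lattice S(k, j) with j the centered position index:
  k=0: S(0,+0) = 10.6500
  k=1: S(1,-1) = 8.0832; S(1,+0) = 10.6500; S(1,+1) = 14.0319
  k=2: S(2,-2) = 6.1350; S(2,-1) = 8.0832; S(2,+0) = 10.6500; S(2,+1) = 14.0319; S(2,+2) = 18.4877
  k=3: S(3,-3) = 4.6564; S(3,-2) = 6.1350; S(3,-1) = 8.0832; S(3,+0) = 10.6500; S(3,+1) = 14.0319; S(3,+2) = 18.4877; S(3,+3) = 24.3584
Terminal payoffs V(N, j) = max(K - S_T, 0):
  V(3,-3) = 5.883589; V(3,-2) = 4.404960; V(3,-1) = 2.456797; V(3,+0) = 0.000000; V(3,+1) = 0.000000; V(3,+2) = 0.000000; V(3,+3) = 0.000000
Backward induction: V(k, j) = exp(-r*dt) * [p_u * V(k+1, j+1) + p_m * V(k+1, j) + p_d * V(k+1, j-1)]
  V(2,-2) = exp(-r*dt) * [p_u*2.456797 + p_m*4.404960 + p_d*5.883589] = 4.396418
  V(2,-1) = exp(-r*dt) * [p_u*0.000000 + p_m*2.456797 + p_d*4.404960] = 2.474901
  V(2,+0) = exp(-r*dt) * [p_u*0.000000 + p_m*0.000000 + p_d*2.456797] = 0.470642
  V(2,+1) = exp(-r*dt) * [p_u*0.000000 + p_m*0.000000 + p_d*0.000000] = 0.000000
  V(2,+2) = exp(-r*dt) * [p_u*0.000000 + p_m*0.000000 + p_d*0.000000] = 0.000000
  V(1,-1) = exp(-r*dt) * [p_u*0.470642 + p_m*2.474901 + p_d*4.396418] = 2.551353
  V(1,+0) = exp(-r*dt) * [p_u*0.000000 + p_m*0.470642 + p_d*2.474901] = 0.786567
  V(1,+1) = exp(-r*dt) * [p_u*0.000000 + p_m*0.000000 + p_d*0.470642] = 0.090160
  V(0,+0) = exp(-r*dt) * [p_u*0.090160 + p_m*0.786567 + p_d*2.551353] = 1.023610

Answer: Price = V(0,0) = 1.0236


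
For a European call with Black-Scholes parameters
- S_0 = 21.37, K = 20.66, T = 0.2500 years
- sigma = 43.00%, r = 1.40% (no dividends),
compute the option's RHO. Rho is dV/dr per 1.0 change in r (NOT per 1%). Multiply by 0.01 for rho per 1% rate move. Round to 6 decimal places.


Answer: Rho = 2.708767

Derivation:
d1 = 0.2809353751; d2 = 0.0659353751
phi(d1) = 0.3835056691; exp(-qT) = 1.0000000000; exp(-rT) = 0.9965061179
N(d2) = 0.5262853617
Rho = K*T*exp(-rT)*N(d2) = 20.6600 * 0.2500 * 0.9965061179 * 0.5262853617 = 2.708767


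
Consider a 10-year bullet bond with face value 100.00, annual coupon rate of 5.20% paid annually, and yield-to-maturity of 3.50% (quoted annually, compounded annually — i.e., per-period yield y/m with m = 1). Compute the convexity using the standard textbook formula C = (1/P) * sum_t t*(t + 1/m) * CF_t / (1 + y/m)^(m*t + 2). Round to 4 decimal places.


Coupon per period c = face * coupon_rate / m = 5.200000
Periods per year m = 1; per-period yield y/m = 0.035000
Number of cashflows N = 10
Cashflows (t years, CF_t, discount factor 1/(1+y/m)^(m*t), PV):
  t = 1.0000: CF_t = 5.200000, DF = 0.966184, PV = 5.024155
  t = 2.0000: CF_t = 5.200000, DF = 0.933511, PV = 4.854256
  t = 3.0000: CF_t = 5.200000, DF = 0.901943, PV = 4.690102
  t = 4.0000: CF_t = 5.200000, DF = 0.871442, PV = 4.531500
  t = 5.0000: CF_t = 5.200000, DF = 0.841973, PV = 4.378260
  t = 6.0000: CF_t = 5.200000, DF = 0.813501, PV = 4.230203
  t = 7.0000: CF_t = 5.200000, DF = 0.785991, PV = 4.087153
  t = 8.0000: CF_t = 5.200000, DF = 0.759412, PV = 3.948940
  t = 9.0000: CF_t = 5.200000, DF = 0.733731, PV = 3.815401
  t = 10.0000: CF_t = 105.200000, DF = 0.708919, PV = 74.578259
Price P = sum_t PV_t = 114.138229
Convexity numerator sum_t t*(t + 1/m) * CF_t / (1+y/m)^(m*t + 2):
  t = 1.0000: term = 9.380204
  t = 2.0000: term = 27.188998
  t = 3.0000: term = 52.539126
  t = 4.0000: term = 84.604067
  t = 5.0000: term = 122.614590
  t = 6.0000: term = 165.855484
  t = 7.0000: term = 213.662459
  t = 8.0000: term = 265.419204
  t = 9.0000: term = 320.554594
  t = 10.0000: term = 7658.156328
Convexity = (1/P) * sum = 8919.975053 / 114.138229 = 78.150635

Answer: Convexity = 78.1506


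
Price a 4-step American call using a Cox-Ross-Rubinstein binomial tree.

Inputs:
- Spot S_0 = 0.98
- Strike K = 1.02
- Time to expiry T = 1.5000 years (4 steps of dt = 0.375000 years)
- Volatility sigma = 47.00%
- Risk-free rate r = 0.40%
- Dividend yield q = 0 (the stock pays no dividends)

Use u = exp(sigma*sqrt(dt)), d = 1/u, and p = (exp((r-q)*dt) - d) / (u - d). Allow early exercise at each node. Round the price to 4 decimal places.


dt = T/N = 0.375000
u = exp(sigma*sqrt(dt)) = 1.333511; d = 1/u = 0.749900
p = (exp((r-q)*dt) - d) / (u - d) = 0.431111
Discount per step: exp(-r*dt) = 0.998501
Stock lattice S(k, i) with i counting down-moves:
  k=0: S(0,0) = 0.9800
  k=1: S(1,0) = 1.3068; S(1,1) = 0.7349
  k=2: S(2,0) = 1.7427; S(2,1) = 0.9800; S(2,2) = 0.5511
  k=3: S(3,0) = 2.3239; S(3,1) = 1.3068; S(3,2) = 0.7349; S(3,3) = 0.4133
  k=4: S(4,0) = 3.0989; S(4,1) = 1.7427; S(4,2) = 0.9800; S(4,3) = 0.5511; S(4,4) = 0.3099
Terminal payoffs V(N, i) = max(S_T - K, 0):
  V(4,0) = 2.078932; V(4,1) = 0.722686; V(4,2) = 0.000000; V(4,3) = 0.000000; V(4,4) = 0.000000
Backward induction: V(k, i) = exp(-r*dt) * [p * V(k+1, i) + (1-p) * V(k+1, i+1)]; then take max(V_cont, immediate exercise) for American.
  V(3,0) = exp(-r*dt) * [p*2.078932 + (1-p)*0.722686] = 1.305419; exercise = 1.303890; V(3,0) = max -> 1.305419
  V(3,1) = exp(-r*dt) * [p*0.722686 + (1-p)*0.000000] = 0.311091; exercise = 0.286840; V(3,1) = max -> 0.311091
  V(3,2) = exp(-r*dt) * [p*0.000000 + (1-p)*0.000000] = 0.000000; exercise = 0.000000; V(3,2) = max -> 0.000000
  V(3,3) = exp(-r*dt) * [p*0.000000 + (1-p)*0.000000] = 0.000000; exercise = 0.000000; V(3,3) = max -> 0.000000
  V(2,0) = exp(-r*dt) * [p*1.305419 + (1-p)*0.311091] = 0.738648; exercise = 0.722686; V(2,0) = max -> 0.738648
  V(2,1) = exp(-r*dt) * [p*0.311091 + (1-p)*0.000000] = 0.133914; exercise = 0.000000; V(2,1) = max -> 0.133914
  V(2,2) = exp(-r*dt) * [p*0.000000 + (1-p)*0.000000] = 0.000000; exercise = 0.000000; V(2,2) = max -> 0.000000
  V(1,0) = exp(-r*dt) * [p*0.738648 + (1-p)*0.133914] = 0.394030; exercise = 0.286840; V(1,0) = max -> 0.394030
  V(1,1) = exp(-r*dt) * [p*0.133914 + (1-p)*0.000000] = 0.057645; exercise = 0.000000; V(1,1) = max -> 0.057645
  V(0,0) = exp(-r*dt) * [p*0.394030 + (1-p)*0.057645] = 0.202360; exercise = 0.000000; V(0,0) = max -> 0.202360

Answer: Price = V(0,0) = 0.2024


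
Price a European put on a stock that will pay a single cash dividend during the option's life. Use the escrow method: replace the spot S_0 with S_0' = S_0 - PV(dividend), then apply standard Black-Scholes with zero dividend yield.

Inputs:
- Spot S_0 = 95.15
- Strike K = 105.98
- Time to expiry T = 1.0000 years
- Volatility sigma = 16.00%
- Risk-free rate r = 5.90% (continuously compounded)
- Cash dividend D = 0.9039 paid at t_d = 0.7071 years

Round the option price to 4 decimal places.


Answer: Price = 9.4043

Derivation:
PV(D) = D * exp(-r * t_d) = 0.9039 * 0.95913936 = 0.86696606
S_0' = S_0 - PV(D) = 95.1500 - 0.86696606 = 94.28303394
d1 = (ln(S_0'/K) + (r + sigma^2/2)*T) / (sigma*sqrt(T)) = -0.28218212
d2 = d1 - sigma*sqrt(T) = -0.44218212
exp(-rT) = 0.94270677
N(-d1) = 0.61109807; N(-d2) = 0.67082129
P = K * exp(-rT) * N(-d2) - S_0' * N(-d1) = 105.9800 * 0.94270677 * 0.67082129 - 94.28303394 * 0.61109807 = 9.4043


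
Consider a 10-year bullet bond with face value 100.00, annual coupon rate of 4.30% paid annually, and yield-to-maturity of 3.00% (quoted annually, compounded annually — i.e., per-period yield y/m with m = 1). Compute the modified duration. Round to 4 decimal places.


Coupon per period c = face * coupon_rate / m = 4.300000
Periods per year m = 1; per-period yield y/m = 0.030000
Number of cashflows N = 10
Cashflows (t years, CF_t, discount factor 1/(1+y/m)^(m*t), PV):
  t = 1.0000: CF_t = 4.300000, DF = 0.970874, PV = 4.174757
  t = 2.0000: CF_t = 4.300000, DF = 0.942596, PV = 4.053162
  t = 3.0000: CF_t = 4.300000, DF = 0.915142, PV = 3.935109
  t = 4.0000: CF_t = 4.300000, DF = 0.888487, PV = 3.820494
  t = 5.0000: CF_t = 4.300000, DF = 0.862609, PV = 3.709218
  t = 6.0000: CF_t = 4.300000, DF = 0.837484, PV = 3.601182
  t = 7.0000: CF_t = 4.300000, DF = 0.813092, PV = 3.496293
  t = 8.0000: CF_t = 4.300000, DF = 0.789409, PV = 3.394460
  t = 9.0000: CF_t = 4.300000, DF = 0.766417, PV = 3.295592
  t = 10.0000: CF_t = 104.300000, DF = 0.744094, PV = 77.608995
Price P = sum_t PV_t = 111.089264
First compute Macaulay numerator sum_t t * PV_t:
  t * PV_t at t = 1.0000: 4.174757
  t * PV_t at t = 2.0000: 8.106325
  t * PV_t at t = 3.0000: 11.805327
  t * PV_t at t = 4.0000: 15.281977
  t * PV_t at t = 5.0000: 18.546089
  t * PV_t at t = 6.0000: 21.607094
  t * PV_t at t = 7.0000: 24.474054
  t * PV_t at t = 8.0000: 27.155678
  t * PV_t at t = 9.0000: 29.660328
  t * PV_t at t = 10.0000: 776.089953
Macaulay duration D = 936.901582 / 111.089264 = 8.433773
Modified duration = D / (1 + y/m) = 8.433773 / (1 + 0.030000) = 8.188129

Answer: Modified duration = 8.1881


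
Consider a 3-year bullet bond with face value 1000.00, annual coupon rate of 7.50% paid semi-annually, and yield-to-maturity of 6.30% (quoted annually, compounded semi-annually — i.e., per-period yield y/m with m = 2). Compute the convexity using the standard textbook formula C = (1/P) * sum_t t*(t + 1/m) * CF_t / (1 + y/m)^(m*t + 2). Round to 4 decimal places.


Coupon per period c = face * coupon_rate / m = 37.500000
Periods per year m = 2; per-period yield y/m = 0.031500
Number of cashflows N = 6
Cashflows (t years, CF_t, discount factor 1/(1+y/m)^(m*t), PV):
  t = 0.5000: CF_t = 37.500000, DF = 0.969462, PV = 36.354823
  t = 1.0000: CF_t = 37.500000, DF = 0.939856, PV = 35.244618
  t = 1.5000: CF_t = 37.500000, DF = 0.911155, PV = 34.168316
  t = 2.0000: CF_t = 37.500000, DF = 0.883330, PV = 33.124882
  t = 2.5000: CF_t = 37.500000, DF = 0.856355, PV = 32.113313
  t = 3.0000: CF_t = 1037.500000, DF = 0.830204, PV = 861.336223
Price P = sum_t PV_t = 1032.342174
Convexity numerator sum_t t*(t + 1/m) * CF_t / (1+y/m)^(m*t + 2):
  t = 0.5000: term = 17.084158
  t = 1.0000: term = 49.687323
  t = 1.5000: term = 96.339938
  t = 2.0000: term = 155.663173
  t = 2.5000: term = 226.364284
  t = 3.0000: term = 8500.090428
Convexity = (1/P) * sum = 9045.229304 / 1032.342174 = 8.761852

Answer: Convexity = 8.7619


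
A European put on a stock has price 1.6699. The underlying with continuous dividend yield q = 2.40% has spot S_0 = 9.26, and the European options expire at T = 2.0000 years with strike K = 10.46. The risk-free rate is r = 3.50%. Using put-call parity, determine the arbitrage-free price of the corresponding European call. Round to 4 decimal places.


Put-call parity: C - P = S_0 * exp(-qT) - K * exp(-rT).
S_0 * exp(-qT) = 9.2600 * 0.95313379 = 8.82601887
K * exp(-rT) = 10.4600 * 0.93239382 = 9.75283936
C = P + S*exp(-qT) - K*exp(-rT)
C = 1.6699 + 8.82601887 - 9.75283936 = 0.7431

Answer: Call price = 0.7431


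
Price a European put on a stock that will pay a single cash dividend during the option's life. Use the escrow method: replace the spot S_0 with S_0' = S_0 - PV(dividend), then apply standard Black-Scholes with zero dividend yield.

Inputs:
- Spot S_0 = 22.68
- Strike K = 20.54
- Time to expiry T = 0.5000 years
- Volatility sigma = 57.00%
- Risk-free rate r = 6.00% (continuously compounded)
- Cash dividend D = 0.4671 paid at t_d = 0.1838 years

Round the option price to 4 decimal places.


PV(D) = D * exp(-r * t_d) = 0.4671 * 0.98903259 = 0.46197712
S_0' = S_0 - PV(D) = 22.6800 - 0.46197712 = 22.21802288
d1 = (ln(S_0'/K) + (r + sigma^2/2)*T) / (sigma*sqrt(T)) = 0.47079566
d2 = d1 - sigma*sqrt(T) = 0.06774479
exp(-rT) = 0.97044553
N(-d1) = 0.31889333; N(-d2) = 0.47299440
P = K * exp(-rT) * N(-d2) - S_0' * N(-d1) = 20.5400 * 0.97044553 * 0.47299440 - 22.21802288 * 0.31889333 = 2.3430

Answer: Price = 2.3430


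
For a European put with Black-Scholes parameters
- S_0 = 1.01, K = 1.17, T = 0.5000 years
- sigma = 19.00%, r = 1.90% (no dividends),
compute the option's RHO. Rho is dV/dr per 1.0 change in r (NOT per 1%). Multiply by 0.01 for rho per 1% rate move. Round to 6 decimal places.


d1 = -0.9566664833; d2 = -1.0910167717
phi(d1) = 0.2524495346; exp(-qT) = 1.0000000000; exp(-rT) = 0.9905449824
N(-d2) = 0.8623672486
Rho = -K*T*exp(-rT)*N(-d2) = -1.1700 * 0.5000 * 0.9905449824 * 0.8623672486 = -0.499715

Answer: Rho = -0.499715


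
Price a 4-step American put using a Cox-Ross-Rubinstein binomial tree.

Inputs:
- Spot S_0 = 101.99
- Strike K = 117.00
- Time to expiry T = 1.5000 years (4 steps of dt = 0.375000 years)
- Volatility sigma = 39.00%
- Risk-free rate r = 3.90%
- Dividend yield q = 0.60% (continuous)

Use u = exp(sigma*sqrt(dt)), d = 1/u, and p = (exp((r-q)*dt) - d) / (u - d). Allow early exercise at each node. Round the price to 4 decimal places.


Answer: Price = V(0,0) = 26.8146

Derivation:
dt = T/N = 0.375000
u = exp(sigma*sqrt(dt)) = 1.269757; d = 1/u = 0.787552
p = (exp((r-q)*dt) - d) / (u - d) = 0.466399
Discount per step: exp(-r*dt) = 0.985481
Stock lattice S(k, i) with i counting down-moves:
  k=0: S(0,0) = 101.9900
  k=1: S(1,0) = 129.5025; S(1,1) = 80.3225
  k=2: S(2,0) = 164.4366; S(2,1) = 101.9900; S(2,2) = 63.2582
  k=3: S(3,0) = 208.7945; S(3,1) = 129.5025; S(3,2) = 80.3225; S(3,3) = 49.8191
  k=4: S(4,0) = 265.1182; S(4,1) = 164.4366; S(4,2) = 101.9900; S(4,3) = 63.2582; S(4,4) = 39.2352
Terminal payoffs V(N, i) = max(K - S_T, 0):
  V(4,0) = 0.000000; V(4,1) = 0.000000; V(4,2) = 15.010000; V(4,3) = 53.741831; V(4,4) = 77.764821
Backward induction: V(k, i) = exp(-r*dt) * [p * V(k+1, i) + (1-p) * V(k+1, i+1)]; then take max(V_cont, immediate exercise) for American.
  V(3,0) = exp(-r*dt) * [p*0.000000 + (1-p)*0.000000] = 0.000000; exercise = 0.000000; V(3,0) = max -> 0.000000
  V(3,1) = exp(-r*dt) * [p*0.000000 + (1-p)*15.010000] = 7.893071; exercise = 0.000000; V(3,1) = max -> 7.893071
  V(3,2) = exp(-r*dt) * [p*15.010000 + (1-p)*53.741831] = 35.159370; exercise = 36.677521; V(3,2) = max -> 36.677521
  V(3,3) = exp(-r*dt) * [p*53.741831 + (1-p)*77.764821] = 65.594165; exercise = 67.180871; V(3,3) = max -> 67.180871
  V(2,0) = exp(-r*dt) * [p*0.000000 + (1-p)*7.893071] = 4.150604; exercise = 0.000000; V(2,0) = max -> 4.150604
  V(2,1) = exp(-r*dt) * [p*7.893071 + (1-p)*36.677521] = 22.914897; exercise = 15.010000; V(2,1) = max -> 22.914897
  V(2,2) = exp(-r*dt) * [p*36.677521 + (1-p)*67.180871] = 52.185329; exercise = 53.741831; V(2,2) = max -> 53.741831
  V(1,0) = exp(-r*dt) * [p*4.150604 + (1-p)*22.914897] = 13.957624; exercise = 0.000000; V(1,0) = max -> 13.957624
  V(1,1) = exp(-r*dt) * [p*22.914897 + (1-p)*53.741831] = 38.792677; exercise = 36.677521; V(1,1) = max -> 38.792677
  V(0,0) = exp(-r*dt) * [p*13.957624 + (1-p)*38.792677] = 26.814595; exercise = 15.010000; V(0,0) = max -> 26.814595


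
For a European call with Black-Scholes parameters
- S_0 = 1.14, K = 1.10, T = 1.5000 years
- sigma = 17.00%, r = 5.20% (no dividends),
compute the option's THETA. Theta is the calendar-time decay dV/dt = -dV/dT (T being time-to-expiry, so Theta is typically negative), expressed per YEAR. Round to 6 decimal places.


d1 = 0.6502822884; d2 = 0.4420756603
phi(d1) = 0.3229130909; exp(-qT) = 1.0000000000; exp(-rT) = 0.9249644265
Theta = -S*exp(-qT)*phi(d1)*sigma/(2*sqrt(T)) - r*K*exp(-rT)*N(d2) + q*S*exp(-qT)*N(d1)
N(d1) = 0.7422450522; N(d2) = 0.6707827716; sqrt(T) = 1.2247448714
Term 1 = -1.1400 * 1.0000000000 * 0.3229130909 * 0.1700 / (2 * 1.2247448714) = -0.0255484054
Term 2 = -0.0520 * 1.1000 * 0.9249644265 * 0.6707827716 = -0.0354897515
Term 3 = 0 (no dividend yield, q = 0)
Theta = -0.0255484054 + (-0.0354897515) + (0.0000000000) = -0.061038

Answer: Theta = -0.061038


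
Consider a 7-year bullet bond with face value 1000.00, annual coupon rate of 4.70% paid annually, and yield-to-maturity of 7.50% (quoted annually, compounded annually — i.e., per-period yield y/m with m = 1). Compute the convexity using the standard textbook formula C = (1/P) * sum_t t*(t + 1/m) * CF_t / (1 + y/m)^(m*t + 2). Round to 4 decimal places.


Coupon per period c = face * coupon_rate / m = 47.000000
Periods per year m = 1; per-period yield y/m = 0.075000
Number of cashflows N = 7
Cashflows (t years, CF_t, discount factor 1/(1+y/m)^(m*t), PV):
  t = 1.0000: CF_t = 47.000000, DF = 0.930233, PV = 43.720930
  t = 2.0000: CF_t = 47.000000, DF = 0.865333, PV = 40.670633
  t = 3.0000: CF_t = 47.000000, DF = 0.804961, PV = 37.833147
  t = 4.0000: CF_t = 47.000000, DF = 0.748801, PV = 35.193625
  t = 5.0000: CF_t = 47.000000, DF = 0.696559, PV = 32.738256
  t = 6.0000: CF_t = 47.000000, DF = 0.647962, PV = 30.454191
  t = 7.0000: CF_t = 1047.000000, DF = 0.602755, PV = 631.084381
Price P = sum_t PV_t = 851.695163
Convexity numerator sum_t t*(t + 1/m) * CF_t / (1+y/m)^(m*t + 2):
  t = 1.0000: term = 75.666294
  t = 2.0000: term = 211.161749
  t = 3.0000: term = 392.859069
  t = 4.0000: term = 609.083827
  t = 5.0000: term = 849.884410
  t = 6.0000: term = 1106.826209
  t = 7.0000: term = 30581.482184
Convexity = (1/P) * sum = 33826.963742 / 851.695163 = 39.717220

Answer: Convexity = 39.7172


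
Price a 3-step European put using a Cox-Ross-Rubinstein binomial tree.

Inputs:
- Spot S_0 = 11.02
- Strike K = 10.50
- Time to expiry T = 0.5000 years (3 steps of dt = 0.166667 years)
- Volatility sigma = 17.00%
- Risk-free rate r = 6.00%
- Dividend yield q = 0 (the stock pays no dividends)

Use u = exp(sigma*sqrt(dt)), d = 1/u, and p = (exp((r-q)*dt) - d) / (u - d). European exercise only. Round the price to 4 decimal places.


Answer: Price = V(0,0) = 0.2027

Derivation:
dt = T/N = 0.166667
u = exp(sigma*sqrt(dt)) = 1.071867; d = 1/u = 0.932951
p = (exp((r-q)*dt) - d) / (u - d) = 0.555004
Discount per step: exp(-r*dt) = 0.990050
Stock lattice S(k, i) with i counting down-moves:
  k=0: S(0,0) = 11.0200
  k=1: S(1,0) = 11.8120; S(1,1) = 10.2811
  k=2: S(2,0) = 12.6609; S(2,1) = 11.0200; S(2,2) = 9.5918
  k=3: S(3,0) = 13.5708; S(3,1) = 11.8120; S(3,2) = 10.2811; S(3,3) = 8.9487
Terminal payoffs V(N, i) = max(K - S_T, 0):
  V(3,0) = 0.000000; V(3,1) = 0.000000; V(3,2) = 0.218876; V(3,3) = 1.551328
Backward induction: V(k, i) = exp(-r*dt) * [p * V(k+1, i) + (1-p) * V(k+1, i+1)].
  V(2,0) = exp(-r*dt) * [p*0.000000 + (1-p)*0.000000] = 0.000000
  V(2,1) = exp(-r*dt) * [p*0.000000 + (1-p)*0.218876] = 0.096430
  V(2,2) = exp(-r*dt) * [p*0.218876 + (1-p)*1.551328] = 0.803735
  V(1,0) = exp(-r*dt) * [p*0.000000 + (1-p)*0.096430] = 0.042484
  V(1,1) = exp(-r*dt) * [p*0.096430 + (1-p)*0.803735] = 0.407087
  V(0,0) = exp(-r*dt) * [p*0.042484 + (1-p)*0.407087] = 0.202694


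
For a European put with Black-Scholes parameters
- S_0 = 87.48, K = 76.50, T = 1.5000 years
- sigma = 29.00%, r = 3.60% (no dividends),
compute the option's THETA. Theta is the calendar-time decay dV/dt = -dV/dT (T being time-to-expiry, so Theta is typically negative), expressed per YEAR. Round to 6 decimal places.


Answer: Theta = -2.271989

Derivation:
d1 = 0.7072393574; d2 = 0.3520633447
phi(d1) = 0.3106674326; exp(-qT) = 1.0000000000; exp(-rT) = 0.9474321065
Theta = -S*exp(-qT)*phi(d1)*sigma/(2*sqrt(T)) + r*K*exp(-rT)*N(-d2) - q*S*exp(-qT)*N(-d1)
N(-d1) = 0.2397088721; N(-d2) = 0.3623953787; sqrt(T) = 1.2247448714
Term 1 = -87.4800 * 1.0000000000 * 0.3106674326 * 0.2900 / (2 * 1.2247448714) = -3.2175616388
Term 2 = 0.0360 * 76.5000 * 0.9474321065 * 0.3623953787 = 0.9455721769
Term 3 = 0 (no dividend yield, q = 0)
Theta = -3.2175616388 + (0.9455721769) + (0.0000000000) = -2.271989


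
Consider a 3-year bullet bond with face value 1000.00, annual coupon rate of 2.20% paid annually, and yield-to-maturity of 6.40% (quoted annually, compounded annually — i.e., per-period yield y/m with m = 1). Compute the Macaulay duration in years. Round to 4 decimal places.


Answer: Macaulay duration = 2.9316 years

Derivation:
Coupon per period c = face * coupon_rate / m = 22.000000
Periods per year m = 1; per-period yield y/m = 0.064000
Number of cashflows N = 3
Cashflows (t years, CF_t, discount factor 1/(1+y/m)^(m*t), PV):
  t = 1.0000: CF_t = 22.000000, DF = 0.939850, PV = 20.676692
  t = 2.0000: CF_t = 22.000000, DF = 0.883317, PV = 19.432981
  t = 3.0000: CF_t = 1022.000000, DF = 0.830185, PV = 848.449527
Price P = sum_t PV_t = 888.559200
Macaulay numerator sum_t t * PV_t:
  t * PV_t at t = 1.0000: 20.676692
  t * PV_t at t = 2.0000: 38.865962
  t * PV_t at t = 3.0000: 2545.348581
Macaulay duration D = (sum_t t * PV_t) / P = 2604.891235 / 888.559200 = 2.931590


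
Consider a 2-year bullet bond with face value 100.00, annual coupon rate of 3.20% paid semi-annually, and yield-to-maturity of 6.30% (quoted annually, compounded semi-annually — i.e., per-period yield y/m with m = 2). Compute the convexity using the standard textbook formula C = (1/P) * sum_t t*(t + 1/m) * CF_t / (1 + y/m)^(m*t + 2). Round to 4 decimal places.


Answer: Convexity = 4.5481

Derivation:
Coupon per period c = face * coupon_rate / m = 1.600000
Periods per year m = 2; per-period yield y/m = 0.031500
Number of cashflows N = 4
Cashflows (t years, CF_t, discount factor 1/(1+y/m)^(m*t), PV):
  t = 0.5000: CF_t = 1.600000, DF = 0.969462, PV = 1.551139
  t = 1.0000: CF_t = 1.600000, DF = 0.939856, PV = 1.503770
  t = 1.5000: CF_t = 1.600000, DF = 0.911155, PV = 1.457848
  t = 2.0000: CF_t = 101.600000, DF = 0.883330, PV = 89.746347
Price P = sum_t PV_t = 94.259104
Convexity numerator sum_t t*(t + 1/m) * CF_t / (1+y/m)^(m*t + 2):
  t = 0.5000: term = 0.728924
  t = 1.0000: term = 2.119992
  t = 1.5000: term = 4.110504
  t = 2.0000: term = 421.743423
Convexity = (1/P) * sum = 428.702843 / 94.259104 = 4.548132


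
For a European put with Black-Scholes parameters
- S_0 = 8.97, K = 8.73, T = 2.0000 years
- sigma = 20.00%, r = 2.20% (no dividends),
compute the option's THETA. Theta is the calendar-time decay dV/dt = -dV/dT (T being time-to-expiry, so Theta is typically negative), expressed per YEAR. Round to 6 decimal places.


d1 = 0.3928696103; d2 = 0.1100268978
phi(d1) = 0.3693126150; exp(-qT) = 1.0000000000; exp(-rT) = 0.9569539575
Theta = -S*exp(-qT)*phi(d1)*sigma/(2*sqrt(T)) + r*K*exp(-rT)*N(-d2) - q*S*exp(-qT)*N(-d1)
N(-d1) = 0.3472078940; N(-d2) = 0.4561940215; sqrt(T) = 1.4142135624
Term 1 = -8.9700 * 1.0000000000 * 0.3693126150 * 0.2000 / (2 * 1.4142135624) = -0.2342456786
Term 2 = 0.0220 * 8.7300 * 0.9569539575 * 0.4561940215 = 0.0838450749
Term 3 = 0 (no dividend yield, q = 0)
Theta = -0.2342456786 + (0.0838450749) + (0.0000000000) = -0.150401

Answer: Theta = -0.150401


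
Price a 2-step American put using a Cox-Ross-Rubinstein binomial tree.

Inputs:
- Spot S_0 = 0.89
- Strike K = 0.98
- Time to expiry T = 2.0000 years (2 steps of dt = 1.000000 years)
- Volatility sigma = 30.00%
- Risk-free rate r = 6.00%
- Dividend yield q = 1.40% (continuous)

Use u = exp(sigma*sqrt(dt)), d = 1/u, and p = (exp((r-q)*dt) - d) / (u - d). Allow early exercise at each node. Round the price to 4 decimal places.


Answer: Price = V(0,0) = 0.1701

Derivation:
dt = T/N = 1.000000
u = exp(sigma*sqrt(dt)) = 1.349859; d = 1/u = 0.740818
p = (exp((r-q)*dt) - d) / (u - d) = 0.502850
Discount per step: exp(-r*dt) = 0.941765
Stock lattice S(k, i) with i counting down-moves:
  k=0: S(0,0) = 0.8900
  k=1: S(1,0) = 1.2014; S(1,1) = 0.6593
  k=2: S(2,0) = 1.6217; S(2,1) = 0.8900; S(2,2) = 0.4884
Terminal payoffs V(N, i) = max(K - S_T, 0):
  V(2,0) = 0.000000; V(2,1) = 0.090000; V(2,2) = 0.491558
Backward induction: V(k, i) = exp(-r*dt) * [p * V(k+1, i) + (1-p) * V(k+1, i+1)]; then take max(V_cont, immediate exercise) for American.
  V(1,0) = exp(-r*dt) * [p*0.000000 + (1-p)*0.090000] = 0.042138; exercise = 0.000000; V(1,0) = max -> 0.042138
  V(1,1) = exp(-r*dt) * [p*0.090000 + (1-p)*0.491558] = 0.272767; exercise = 0.320672; V(1,1) = max -> 0.320672
  V(0,0) = exp(-r*dt) * [p*0.042138 + (1-p)*0.320672] = 0.170093; exercise = 0.090000; V(0,0) = max -> 0.170093


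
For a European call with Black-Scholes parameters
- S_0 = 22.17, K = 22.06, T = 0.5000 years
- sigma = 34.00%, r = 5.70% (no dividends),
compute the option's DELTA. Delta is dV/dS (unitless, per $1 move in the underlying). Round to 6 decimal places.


d1 = 0.2594416782; d2 = 0.0190253726
phi(d1) = 0.3857393003; exp(-qT) = 1.0000000000; exp(-rT) = 0.9719022941
N(d1) = 0.6023527622
Delta = exp(-qT) * N(d1) = 1.0000000000 * 0.6023527622 = 0.602353

Answer: Delta = 0.602353


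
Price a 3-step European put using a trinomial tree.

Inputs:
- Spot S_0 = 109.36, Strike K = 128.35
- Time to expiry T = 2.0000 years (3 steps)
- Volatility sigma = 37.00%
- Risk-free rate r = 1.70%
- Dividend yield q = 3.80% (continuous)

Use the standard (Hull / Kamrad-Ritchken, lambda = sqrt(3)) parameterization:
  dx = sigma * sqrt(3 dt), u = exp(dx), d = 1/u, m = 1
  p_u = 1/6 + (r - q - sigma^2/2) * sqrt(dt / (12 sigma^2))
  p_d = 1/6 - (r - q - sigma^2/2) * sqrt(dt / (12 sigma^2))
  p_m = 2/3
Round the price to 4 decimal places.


Answer: Price = V(0,0) = 36.4052

Derivation:
dt = T/N = 0.666667; dx = sigma*sqrt(3*dt) = 0.523259
u = exp(dx) = 1.687518; d = 1/u = 0.592586
p_u = 0.109684, p_m = 0.666667, p_d = 0.223649
Discount per step: exp(-r*dt) = 0.988731
Stock lattice S(k, j) with j the centered position index:
  k=0: S(0,+0) = 109.3600
  k=1: S(1,-1) = 64.8052; S(1,+0) = 109.3600; S(1,+1) = 184.5470
  k=2: S(2,-2) = 38.4027; S(2,-1) = 64.8052; S(2,+0) = 109.3600; S(2,+1) = 184.5470; S(2,+2) = 311.4265
  k=3: S(3,-3) = 22.7569; S(3,-2) = 38.4027; S(3,-1) = 64.8052; S(3,+0) = 109.3600; S(3,+1) = 184.5470; S(3,+2) = 311.4265; S(3,+3) = 525.5379
Terminal payoffs V(N, j) = max(K - S_T, 0):
  V(3,-3) = 105.593106; V(3,-2) = 89.947324; V(3,-1) = 63.544779; V(3,+0) = 18.990000; V(3,+1) = 0.000000; V(3,+2) = 0.000000; V(3,+3) = 0.000000
Backward induction: V(k, j) = exp(-r*dt) * [p_u * V(k+1, j+1) + p_m * V(k+1, j) + p_d * V(k+1, j-1)]
  V(2,-2) = exp(-r*dt) * [p_u*63.544779 + p_m*89.947324 + p_d*105.593106] = 89.530107
  V(2,-1) = exp(-r*dt) * [p_u*18.990000 + p_m*63.544779 + p_d*89.947324] = 63.835160
  V(2,+0) = exp(-r*dt) * [p_u*0.000000 + p_m*18.990000 + p_d*63.544779] = 26.568917
  V(2,+1) = exp(-r*dt) * [p_u*0.000000 + p_m*0.000000 + p_d*18.990000] = 4.199238
  V(2,+2) = exp(-r*dt) * [p_u*0.000000 + p_m*0.000000 + p_d*0.000000] = 0.000000
  V(1,-1) = exp(-r*dt) * [p_u*26.568917 + p_m*63.835160 + p_d*89.530107] = 64.756225
  V(1,+0) = exp(-r*dt) * [p_u*4.199238 + p_m*26.568917 + p_d*63.835160] = 32.084199
  V(1,+1) = exp(-r*dt) * [p_u*0.000000 + p_m*4.199238 + p_d*26.568917] = 8.643099
  V(0,+0) = exp(-r*dt) * [p_u*8.643099 + p_m*32.084199 + p_d*64.756225] = 36.405220


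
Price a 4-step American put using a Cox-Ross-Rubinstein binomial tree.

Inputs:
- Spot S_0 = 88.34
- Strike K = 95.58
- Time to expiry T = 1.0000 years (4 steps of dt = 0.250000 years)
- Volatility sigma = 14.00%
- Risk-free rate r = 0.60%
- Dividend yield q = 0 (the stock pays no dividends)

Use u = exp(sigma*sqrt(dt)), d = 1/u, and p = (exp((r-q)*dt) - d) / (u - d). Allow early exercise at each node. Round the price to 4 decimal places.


dt = T/N = 0.250000
u = exp(sigma*sqrt(dt)) = 1.072508; d = 1/u = 0.932394
p = (exp((r-q)*dt) - d) / (u - d) = 0.493221
Discount per step: exp(-r*dt) = 0.998501
Stock lattice S(k, i) with i counting down-moves:
  k=0: S(0,0) = 88.3400
  k=1: S(1,0) = 94.7454; S(1,1) = 82.3677
  k=2: S(2,0) = 101.6152; S(2,1) = 88.3400; S(2,2) = 76.7991
  k=3: S(3,0) = 108.9831; S(3,1) = 94.7454; S(3,2) = 82.3677; S(3,3) = 71.6070
  k=4: S(4,0) = 116.8853; S(4,1) = 101.6152; S(4,2) = 88.3400; S(4,3) = 76.7991; S(4,4) = 66.7659
Terminal payoffs V(N, i) = max(K - S_T, 0):
  V(4,0) = 0.000000; V(4,1) = 0.000000; V(4,2) = 7.240000; V(4,3) = 18.780893; V(4,4) = 28.814064
Backward induction: V(k, i) = exp(-r*dt) * [p * V(k+1, i) + (1-p) * V(k+1, i+1)]; then take max(V_cont, immediate exercise) for American.
  V(3,0) = exp(-r*dt) * [p*0.000000 + (1-p)*0.000000] = 0.000000; exercise = 0.000000; V(3,0) = max -> 0.000000
  V(3,1) = exp(-r*dt) * [p*0.000000 + (1-p)*7.240000] = 3.663583; exercise = 0.834627; V(3,1) = max -> 3.663583
  V(3,2) = exp(-r*dt) * [p*7.240000 + (1-p)*18.780893] = 13.069067; exercise = 13.212330; V(3,2) = max -> 13.212330
  V(3,3) = exp(-r*dt) * [p*18.780893 + (1-p)*28.814064] = 23.829725; exercise = 23.972988; V(3,3) = max -> 23.972988
  V(2,0) = exp(-r*dt) * [p*0.000000 + (1-p)*3.663583] = 1.853845; exercise = 0.000000; V(2,0) = max -> 1.853845
  V(2,1) = exp(-r*dt) * [p*3.663583 + (1-p)*13.212330] = 8.489945; exercise = 7.240000; V(2,1) = max -> 8.489945
  V(2,2) = exp(-r*dt) * [p*13.212330 + (1-p)*23.972988] = 18.637631; exercise = 18.780893; V(2,2) = max -> 18.780893
  V(1,0) = exp(-r*dt) * [p*1.853845 + (1-p)*8.489945] = 5.209064; exercise = 0.834627; V(1,0) = max -> 5.209064
  V(1,1) = exp(-r*dt) * [p*8.489945 + (1-p)*18.780893] = 13.684642; exercise = 13.212330; V(1,1) = max -> 13.684642
  V(0,0) = exp(-r*dt) * [p*5.209064 + (1-p)*13.684642] = 9.490066; exercise = 7.240000; V(0,0) = max -> 9.490066

Answer: Price = V(0,0) = 9.4901


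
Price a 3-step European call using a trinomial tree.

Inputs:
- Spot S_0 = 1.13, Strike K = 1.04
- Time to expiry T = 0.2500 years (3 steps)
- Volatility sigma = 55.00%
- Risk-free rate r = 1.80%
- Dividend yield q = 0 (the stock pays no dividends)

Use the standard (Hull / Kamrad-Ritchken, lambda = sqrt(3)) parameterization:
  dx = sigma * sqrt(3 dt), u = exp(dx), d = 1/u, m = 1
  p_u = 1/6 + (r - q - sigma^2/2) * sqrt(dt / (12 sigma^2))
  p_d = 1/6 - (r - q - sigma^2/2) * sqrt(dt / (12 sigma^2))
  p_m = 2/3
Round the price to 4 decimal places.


dt = T/N = 0.083333; dx = sigma*sqrt(3*dt) = 0.275000
u = exp(dx) = 1.316531; d = 1/u = 0.759572
p_u = 0.146477, p_m = 0.666667, p_d = 0.186856
Discount per step: exp(-r*dt) = 0.998501
Stock lattice S(k, j) with j the centered position index:
  k=0: S(0,+0) = 1.1300
  k=1: S(1,-1) = 0.8583; S(1,+0) = 1.1300; S(1,+1) = 1.4877
  k=2: S(2,-2) = 0.6520; S(2,-1) = 0.8583; S(2,+0) = 1.1300; S(2,+1) = 1.4877; S(2,+2) = 1.9586
  k=3: S(3,-3) = 0.4952; S(3,-2) = 0.6520; S(3,-1) = 0.8583; S(3,+0) = 1.1300; S(3,+1) = 1.4877; S(3,+2) = 1.9586; S(3,+3) = 2.5785
Terminal payoffs V(N, j) = max(S_T - K, 0):
  V(3,-3) = 0.000000; V(3,-2) = 0.000000; V(3,-1) = 0.000000; V(3,+0) = 0.090000; V(3,+1) = 0.447680; V(3,+2) = 0.918576; V(3,+3) = 1.538525
Backward induction: V(k, j) = exp(-r*dt) * [p_u * V(k+1, j+1) + p_m * V(k+1, j) + p_d * V(k+1, j-1)]
  V(2,-2) = exp(-r*dt) * [p_u*0.000000 + p_m*0.000000 + p_d*0.000000] = 0.000000
  V(2,-1) = exp(-r*dt) * [p_u*0.090000 + p_m*0.000000 + p_d*0.000000] = 0.013163
  V(2,+0) = exp(-r*dt) * [p_u*0.447680 + p_m*0.090000 + p_d*0.000000] = 0.125387
  V(2,+1) = exp(-r*dt) * [p_u*0.918576 + p_m*0.447680 + p_d*0.090000] = 0.449146
  V(2,+2) = exp(-r*dt) * [p_u*1.538525 + p_m*0.918576 + p_d*0.447680] = 0.920014
  V(1,-1) = exp(-r*dt) * [p_u*0.125387 + p_m*0.013163 + p_d*0.000000] = 0.027101
  V(1,+0) = exp(-r*dt) * [p_u*0.449146 + p_m*0.125387 + p_d*0.013163] = 0.151613
  V(1,+1) = exp(-r*dt) * [p_u*0.920014 + p_m*0.449146 + p_d*0.125387] = 0.456935
  V(0,+0) = exp(-r*dt) * [p_u*0.456935 + p_m*0.151613 + p_d*0.027101] = 0.172810

Answer: Price = V(0,0) = 0.1728


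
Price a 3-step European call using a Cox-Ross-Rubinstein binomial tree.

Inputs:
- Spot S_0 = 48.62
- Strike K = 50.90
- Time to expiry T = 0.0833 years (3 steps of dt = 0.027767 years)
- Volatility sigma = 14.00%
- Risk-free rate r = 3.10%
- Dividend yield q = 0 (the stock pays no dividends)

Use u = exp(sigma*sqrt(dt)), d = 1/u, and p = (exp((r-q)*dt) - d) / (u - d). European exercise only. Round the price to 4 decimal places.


Answer: Price = V(0,0) = 0.1672

Derivation:
dt = T/N = 0.027767
u = exp(sigma*sqrt(dt)) = 1.023603; d = 1/u = 0.976941
p = (exp((r-q)*dt) - d) / (u - d) = 0.512623
Discount per step: exp(-r*dt) = 0.999140
Stock lattice S(k, i) with i counting down-moves:
  k=0: S(0,0) = 48.6200
  k=1: S(1,0) = 49.7676; S(1,1) = 47.4989
  k=2: S(2,0) = 50.9422; S(2,1) = 48.6200; S(2,2) = 46.4036
  k=3: S(3,0) = 52.1446; S(3,1) = 49.7676; S(3,2) = 47.4989; S(3,3) = 45.3336
Terminal payoffs V(N, i) = max(S_T - K, 0):
  V(3,0) = 1.244618; V(3,1) = 0.000000; V(3,2) = 0.000000; V(3,3) = 0.000000
Backward induction: V(k, i) = exp(-r*dt) * [p * V(k+1, i) + (1-p) * V(k+1, i+1)].
  V(2,0) = exp(-r*dt) * [p*1.244618 + (1-p)*0.000000] = 0.637471
  V(2,1) = exp(-r*dt) * [p*0.000000 + (1-p)*0.000000] = 0.000000
  V(2,2) = exp(-r*dt) * [p*0.000000 + (1-p)*0.000000] = 0.000000
  V(1,0) = exp(-r*dt) * [p*0.637471 + (1-p)*0.000000] = 0.326501
  V(1,1) = exp(-r*dt) * [p*0.000000 + (1-p)*0.000000] = 0.000000
  V(0,0) = exp(-r*dt) * [p*0.326501 + (1-p)*0.000000] = 0.167228


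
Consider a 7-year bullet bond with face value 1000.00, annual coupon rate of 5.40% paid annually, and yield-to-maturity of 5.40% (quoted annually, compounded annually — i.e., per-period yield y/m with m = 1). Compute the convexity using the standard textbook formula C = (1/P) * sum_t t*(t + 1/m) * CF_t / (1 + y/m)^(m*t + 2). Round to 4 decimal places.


Coupon per period c = face * coupon_rate / m = 54.000000
Periods per year m = 1; per-period yield y/m = 0.054000
Number of cashflows N = 7
Cashflows (t years, CF_t, discount factor 1/(1+y/m)^(m*t), PV):
  t = 1.0000: CF_t = 54.000000, DF = 0.948767, PV = 51.233397
  t = 2.0000: CF_t = 54.000000, DF = 0.900158, PV = 48.608536
  t = 3.0000: CF_t = 54.000000, DF = 0.854040, PV = 46.118155
  t = 4.0000: CF_t = 54.000000, DF = 0.810285, PV = 43.755366
  t = 5.0000: CF_t = 54.000000, DF = 0.768771, PV = 41.513630
  t = 6.0000: CF_t = 54.000000, DF = 0.729384, PV = 39.386745
  t = 7.0000: CF_t = 1054.000000, DF = 0.692015, PV = 729.384172
Price P = sum_t PV_t = 1000.000000
Convexity numerator sum_t t*(t + 1/m) * CF_t / (1+y/m)^(m*t + 2):
  t = 1.0000: term = 92.236311
  t = 2.0000: term = 262.532193
  t = 3.0000: term = 498.163554
  t = 4.0000: term = 787.734906
  t = 5.0000: term = 1121.064857
  t = 6.0000: term = 1489.080455
  t = 7.0000: term = 36767.418633
Convexity = (1/P) * sum = 41018.230909 / 1000.000000 = 41.018231

Answer: Convexity = 41.0182


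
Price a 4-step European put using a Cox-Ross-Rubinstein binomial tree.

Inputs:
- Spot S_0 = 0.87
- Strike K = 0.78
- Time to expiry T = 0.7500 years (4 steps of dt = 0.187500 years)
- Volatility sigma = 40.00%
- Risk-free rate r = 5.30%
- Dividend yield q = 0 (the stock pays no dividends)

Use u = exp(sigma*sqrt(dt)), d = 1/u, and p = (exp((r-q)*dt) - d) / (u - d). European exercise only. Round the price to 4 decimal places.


dt = T/N = 0.187500
u = exp(sigma*sqrt(dt)) = 1.189110; d = 1/u = 0.840965
p = (exp((r-q)*dt) - d) / (u - d) = 0.485493
Discount per step: exp(-r*dt) = 0.990112
Stock lattice S(k, i) with i counting down-moves:
  k=0: S(0,0) = 0.8700
  k=1: S(1,0) = 1.0345; S(1,1) = 0.7316
  k=2: S(2,0) = 1.2302; S(2,1) = 0.8700; S(2,2) = 0.6153
  k=3: S(3,0) = 1.4628; S(3,1) = 1.0345; S(3,2) = 0.7316; S(3,3) = 0.5174
  k=4: S(4,0) = 1.7394; S(4,1) = 1.2302; S(4,2) = 0.8700; S(4,3) = 0.6153; S(4,4) = 0.4351
Terminal payoffs V(N, i) = max(K - S_T, 0):
  V(4,0) = 0.000000; V(4,1) = 0.000000; V(4,2) = 0.000000; V(4,3) = 0.164717; V(4,4) = 0.344858
Backward induction: V(k, i) = exp(-r*dt) * [p * V(k+1, i) + (1-p) * V(k+1, i+1)].
  V(3,0) = exp(-r*dt) * [p*0.000000 + (1-p)*0.000000] = 0.000000
  V(3,1) = exp(-r*dt) * [p*0.000000 + (1-p)*0.000000] = 0.000000
  V(3,2) = exp(-r*dt) * [p*0.000000 + (1-p)*0.164717] = 0.083910
  V(3,3) = exp(-r*dt) * [p*0.164717 + (1-p)*0.344858] = 0.254855
  V(2,0) = exp(-r*dt) * [p*0.000000 + (1-p)*0.000000] = 0.000000
  V(2,1) = exp(-r*dt) * [p*0.000000 + (1-p)*0.083910] = 0.042745
  V(2,2) = exp(-r*dt) * [p*0.083910 + (1-p)*0.254855] = 0.170163
  V(1,0) = exp(-r*dt) * [p*0.000000 + (1-p)*0.042745] = 0.021775
  V(1,1) = exp(-r*dt) * [p*0.042745 + (1-p)*0.170163] = 0.107232
  V(0,0) = exp(-r*dt) * [p*0.021775 + (1-p)*0.107232] = 0.065093

Answer: Price = V(0,0) = 0.0651
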